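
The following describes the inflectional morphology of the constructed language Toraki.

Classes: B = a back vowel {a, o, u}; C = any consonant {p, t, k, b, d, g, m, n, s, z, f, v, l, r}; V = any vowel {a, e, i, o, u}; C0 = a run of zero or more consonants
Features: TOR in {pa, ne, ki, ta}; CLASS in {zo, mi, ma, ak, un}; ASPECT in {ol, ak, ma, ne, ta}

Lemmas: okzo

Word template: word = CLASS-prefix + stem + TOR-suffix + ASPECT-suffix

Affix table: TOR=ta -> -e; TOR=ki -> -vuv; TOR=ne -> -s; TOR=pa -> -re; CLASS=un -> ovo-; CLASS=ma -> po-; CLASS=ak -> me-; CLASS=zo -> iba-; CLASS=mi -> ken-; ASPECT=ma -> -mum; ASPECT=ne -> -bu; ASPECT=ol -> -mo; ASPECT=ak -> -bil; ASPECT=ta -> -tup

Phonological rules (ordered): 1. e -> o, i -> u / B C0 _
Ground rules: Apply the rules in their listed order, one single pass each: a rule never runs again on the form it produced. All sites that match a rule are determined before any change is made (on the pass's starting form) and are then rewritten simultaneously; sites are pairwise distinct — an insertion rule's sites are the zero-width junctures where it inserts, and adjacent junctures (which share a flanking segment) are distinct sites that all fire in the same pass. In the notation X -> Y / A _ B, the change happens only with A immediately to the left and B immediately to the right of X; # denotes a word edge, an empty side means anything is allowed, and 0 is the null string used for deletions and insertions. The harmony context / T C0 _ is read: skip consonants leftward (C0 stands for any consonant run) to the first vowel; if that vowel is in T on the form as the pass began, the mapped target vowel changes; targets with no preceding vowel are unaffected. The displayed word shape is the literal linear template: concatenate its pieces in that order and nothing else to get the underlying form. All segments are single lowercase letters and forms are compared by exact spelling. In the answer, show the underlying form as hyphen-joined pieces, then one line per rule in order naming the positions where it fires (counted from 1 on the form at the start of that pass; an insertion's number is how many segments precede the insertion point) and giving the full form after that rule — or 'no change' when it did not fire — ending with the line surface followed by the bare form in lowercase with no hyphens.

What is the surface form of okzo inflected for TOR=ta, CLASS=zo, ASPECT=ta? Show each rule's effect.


underlying: iba-okzo-e-tup
1. e -> o, i -> u / B C0 _: fires at position(s) 8: ibaokzootup
surface: ibaokzootup


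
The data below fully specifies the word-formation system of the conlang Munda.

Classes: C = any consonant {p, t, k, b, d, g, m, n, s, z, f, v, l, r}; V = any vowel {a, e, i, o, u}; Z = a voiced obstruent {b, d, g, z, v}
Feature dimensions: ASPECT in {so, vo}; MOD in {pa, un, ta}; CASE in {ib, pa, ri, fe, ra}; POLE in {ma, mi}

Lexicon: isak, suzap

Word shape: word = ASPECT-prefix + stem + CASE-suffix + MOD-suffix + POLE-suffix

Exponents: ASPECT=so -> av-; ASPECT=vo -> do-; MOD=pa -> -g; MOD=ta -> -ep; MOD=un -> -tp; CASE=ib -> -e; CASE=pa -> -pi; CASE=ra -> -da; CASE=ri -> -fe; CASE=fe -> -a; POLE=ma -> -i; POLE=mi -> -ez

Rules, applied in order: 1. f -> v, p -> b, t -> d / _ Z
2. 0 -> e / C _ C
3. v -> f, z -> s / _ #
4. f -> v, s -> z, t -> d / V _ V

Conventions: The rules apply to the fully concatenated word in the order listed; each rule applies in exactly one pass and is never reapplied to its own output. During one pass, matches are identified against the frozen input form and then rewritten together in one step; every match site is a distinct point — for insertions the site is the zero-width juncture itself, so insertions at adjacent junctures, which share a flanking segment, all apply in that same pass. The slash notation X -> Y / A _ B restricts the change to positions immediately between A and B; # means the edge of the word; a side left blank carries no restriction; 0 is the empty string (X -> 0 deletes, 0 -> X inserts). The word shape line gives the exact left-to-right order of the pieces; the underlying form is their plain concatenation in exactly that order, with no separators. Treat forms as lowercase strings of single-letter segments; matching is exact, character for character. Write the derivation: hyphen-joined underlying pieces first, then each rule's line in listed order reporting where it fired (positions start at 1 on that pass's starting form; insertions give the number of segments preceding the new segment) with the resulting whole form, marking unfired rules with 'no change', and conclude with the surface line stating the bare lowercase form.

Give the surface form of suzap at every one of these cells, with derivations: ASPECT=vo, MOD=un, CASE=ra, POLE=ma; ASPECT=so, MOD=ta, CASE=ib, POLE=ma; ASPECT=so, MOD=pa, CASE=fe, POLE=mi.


cell ASPECT=vo, MOD=un, CASE=ra, POLE=ma:
underlying: do-suzap-da-tp-i
1. f -> v, p -> b, t -> d / _ Z: fires at position(s) 7: dosuzabdatpi
2. 0 -> e / C _ C: inserts after position(s) 7, 10: dosuzabedatepi
3. v -> f, z -> s / _ #: no change
4. f -> v, s -> z, t -> d / V _ V: fires at position(s) 3, 11: dozuzabedadepi
surface: dozuzabedadepi

cell ASPECT=so, MOD=ta, CASE=ib, POLE=ma:
underlying: av-suzap-e-ep-i
1. f -> v, p -> b, t -> d / _ Z: no change
2. 0 -> e / C _ C: inserts after position(s) 2: avesuzapeepi
3. v -> f, z -> s / _ #: no change
4. f -> v, s -> z, t -> d / V _ V: fires at position(s) 4: avezuzapeepi
surface: avezuzapeepi

cell ASPECT=so, MOD=pa, CASE=fe, POLE=mi:
underlying: av-suzap-a-g-ez
1. f -> v, p -> b, t -> d / _ Z: no change
2. 0 -> e / C _ C: inserts after position(s) 2: avesuzapagez
3. v -> f, z -> s / _ #: fires at position(s) 12: avesuzapages
4. f -> v, s -> z, t -> d / V _ V: fires at position(s) 4: avezuzapages
surface: avezuzapages


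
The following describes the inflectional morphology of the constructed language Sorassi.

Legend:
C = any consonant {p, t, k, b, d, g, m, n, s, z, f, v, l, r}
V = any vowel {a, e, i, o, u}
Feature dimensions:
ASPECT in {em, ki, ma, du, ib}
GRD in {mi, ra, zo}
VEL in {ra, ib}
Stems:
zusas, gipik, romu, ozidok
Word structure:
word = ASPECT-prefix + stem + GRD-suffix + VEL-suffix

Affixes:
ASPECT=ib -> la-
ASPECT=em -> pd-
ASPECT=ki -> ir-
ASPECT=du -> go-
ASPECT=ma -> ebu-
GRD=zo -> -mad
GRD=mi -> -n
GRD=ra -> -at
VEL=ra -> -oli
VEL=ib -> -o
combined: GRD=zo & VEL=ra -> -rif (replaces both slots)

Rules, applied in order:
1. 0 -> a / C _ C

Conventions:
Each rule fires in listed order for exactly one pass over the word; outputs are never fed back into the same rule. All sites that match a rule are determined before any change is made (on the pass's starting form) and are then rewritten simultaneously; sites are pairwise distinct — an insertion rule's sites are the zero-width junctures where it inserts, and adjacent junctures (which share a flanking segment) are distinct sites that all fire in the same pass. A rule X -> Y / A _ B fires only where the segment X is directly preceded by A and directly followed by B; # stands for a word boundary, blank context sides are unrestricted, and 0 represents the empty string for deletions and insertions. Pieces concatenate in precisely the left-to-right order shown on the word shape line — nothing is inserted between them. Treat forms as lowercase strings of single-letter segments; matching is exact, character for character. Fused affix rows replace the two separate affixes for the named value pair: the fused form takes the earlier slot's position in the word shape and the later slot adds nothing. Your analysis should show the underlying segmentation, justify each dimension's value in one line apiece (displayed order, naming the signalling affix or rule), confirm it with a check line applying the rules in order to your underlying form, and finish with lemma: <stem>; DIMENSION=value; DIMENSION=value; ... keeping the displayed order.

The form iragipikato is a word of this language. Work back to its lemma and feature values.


underlying: ir-gipik-at-o
ASPECT=ki - signalled by the affix ir-
GRD=ra - signalled by the affix -at
VEL=ib - signalled by the affix -o
check: irgipikato -> iragipikato
lemma: gipik; ASPECT=ki; GRD=ra; VEL=ib


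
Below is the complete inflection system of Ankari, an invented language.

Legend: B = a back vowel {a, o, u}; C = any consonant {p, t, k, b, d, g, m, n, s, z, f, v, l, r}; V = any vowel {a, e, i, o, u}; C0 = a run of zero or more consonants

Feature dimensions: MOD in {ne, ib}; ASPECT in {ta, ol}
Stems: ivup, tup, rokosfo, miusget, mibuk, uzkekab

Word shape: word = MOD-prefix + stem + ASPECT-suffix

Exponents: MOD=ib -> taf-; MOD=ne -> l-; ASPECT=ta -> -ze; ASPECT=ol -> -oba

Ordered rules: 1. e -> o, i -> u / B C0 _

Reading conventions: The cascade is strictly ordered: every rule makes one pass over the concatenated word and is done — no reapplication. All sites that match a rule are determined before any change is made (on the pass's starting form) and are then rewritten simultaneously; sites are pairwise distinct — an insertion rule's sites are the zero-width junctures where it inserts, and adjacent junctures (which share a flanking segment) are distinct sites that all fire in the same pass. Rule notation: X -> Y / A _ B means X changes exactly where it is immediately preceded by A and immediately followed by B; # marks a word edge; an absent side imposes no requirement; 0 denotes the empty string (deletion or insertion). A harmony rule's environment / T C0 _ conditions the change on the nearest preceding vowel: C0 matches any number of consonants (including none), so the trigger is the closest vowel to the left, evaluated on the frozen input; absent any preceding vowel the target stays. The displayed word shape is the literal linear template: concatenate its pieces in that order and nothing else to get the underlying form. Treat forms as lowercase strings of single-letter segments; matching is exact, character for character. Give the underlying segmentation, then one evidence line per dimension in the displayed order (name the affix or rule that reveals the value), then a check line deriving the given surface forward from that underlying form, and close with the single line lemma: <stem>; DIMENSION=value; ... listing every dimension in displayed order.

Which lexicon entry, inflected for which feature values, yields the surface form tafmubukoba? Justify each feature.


underlying: taf-mibuk-oba
MOD=ib - signalled by the affix taf-
ASPECT=ol - signalled by the affix -oba
check: tafmibukoba -> tafmubukoba
lemma: mibuk; MOD=ib; ASPECT=ol


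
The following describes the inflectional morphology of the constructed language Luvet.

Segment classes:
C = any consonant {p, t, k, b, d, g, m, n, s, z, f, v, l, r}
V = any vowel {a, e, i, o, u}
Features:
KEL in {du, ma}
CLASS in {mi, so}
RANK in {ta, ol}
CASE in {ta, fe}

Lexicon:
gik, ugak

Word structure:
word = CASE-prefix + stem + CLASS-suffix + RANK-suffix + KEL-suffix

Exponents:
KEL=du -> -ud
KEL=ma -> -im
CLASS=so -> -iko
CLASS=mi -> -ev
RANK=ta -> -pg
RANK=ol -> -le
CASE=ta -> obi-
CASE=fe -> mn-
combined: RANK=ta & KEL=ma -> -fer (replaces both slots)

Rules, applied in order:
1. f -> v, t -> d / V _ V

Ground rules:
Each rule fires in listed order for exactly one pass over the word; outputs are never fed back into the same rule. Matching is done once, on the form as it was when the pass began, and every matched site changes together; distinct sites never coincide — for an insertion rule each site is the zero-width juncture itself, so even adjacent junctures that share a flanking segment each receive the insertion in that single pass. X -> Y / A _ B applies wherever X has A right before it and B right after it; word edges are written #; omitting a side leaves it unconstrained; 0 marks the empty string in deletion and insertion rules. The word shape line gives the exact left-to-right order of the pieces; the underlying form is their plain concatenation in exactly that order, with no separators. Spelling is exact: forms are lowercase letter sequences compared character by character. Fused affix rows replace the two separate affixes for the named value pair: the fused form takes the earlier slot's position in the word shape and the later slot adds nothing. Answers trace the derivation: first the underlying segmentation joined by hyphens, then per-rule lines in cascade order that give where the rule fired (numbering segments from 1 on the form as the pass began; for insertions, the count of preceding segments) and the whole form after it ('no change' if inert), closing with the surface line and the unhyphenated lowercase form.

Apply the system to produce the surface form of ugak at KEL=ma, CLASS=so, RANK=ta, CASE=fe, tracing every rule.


underlying: mn-ugak-iko-fer
1. f -> v, t -> d / V _ V: fires at position(s) 10: mnugakikover
surface: mnugakikover


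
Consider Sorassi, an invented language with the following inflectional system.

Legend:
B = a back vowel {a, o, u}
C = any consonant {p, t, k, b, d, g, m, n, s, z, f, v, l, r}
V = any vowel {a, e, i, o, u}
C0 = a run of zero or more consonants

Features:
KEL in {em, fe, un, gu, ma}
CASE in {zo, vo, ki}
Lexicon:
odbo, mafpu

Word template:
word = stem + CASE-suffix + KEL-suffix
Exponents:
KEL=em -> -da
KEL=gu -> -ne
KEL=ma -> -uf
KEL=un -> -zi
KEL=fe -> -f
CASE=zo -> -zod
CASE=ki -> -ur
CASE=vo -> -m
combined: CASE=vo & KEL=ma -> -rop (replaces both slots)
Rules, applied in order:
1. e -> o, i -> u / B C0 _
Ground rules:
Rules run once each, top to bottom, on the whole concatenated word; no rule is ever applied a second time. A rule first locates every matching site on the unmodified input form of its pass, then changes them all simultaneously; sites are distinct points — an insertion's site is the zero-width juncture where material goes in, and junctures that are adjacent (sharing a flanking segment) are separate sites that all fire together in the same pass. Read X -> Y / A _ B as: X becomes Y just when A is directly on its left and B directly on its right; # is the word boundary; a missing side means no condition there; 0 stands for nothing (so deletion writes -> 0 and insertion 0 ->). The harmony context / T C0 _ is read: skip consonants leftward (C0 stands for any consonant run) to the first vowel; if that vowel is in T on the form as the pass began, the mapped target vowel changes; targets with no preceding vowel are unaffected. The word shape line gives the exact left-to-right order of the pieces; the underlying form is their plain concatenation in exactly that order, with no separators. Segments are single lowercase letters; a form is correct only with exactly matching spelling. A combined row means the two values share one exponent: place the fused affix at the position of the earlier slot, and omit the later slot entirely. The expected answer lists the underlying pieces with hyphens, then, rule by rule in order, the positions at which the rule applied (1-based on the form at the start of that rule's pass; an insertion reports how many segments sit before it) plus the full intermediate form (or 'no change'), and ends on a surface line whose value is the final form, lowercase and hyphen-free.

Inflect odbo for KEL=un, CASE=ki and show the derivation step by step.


underlying: odbo-ur-zi
1. e -> o, i -> u / B C0 _: fires at position(s) 8: odbourzu
surface: odbourzu


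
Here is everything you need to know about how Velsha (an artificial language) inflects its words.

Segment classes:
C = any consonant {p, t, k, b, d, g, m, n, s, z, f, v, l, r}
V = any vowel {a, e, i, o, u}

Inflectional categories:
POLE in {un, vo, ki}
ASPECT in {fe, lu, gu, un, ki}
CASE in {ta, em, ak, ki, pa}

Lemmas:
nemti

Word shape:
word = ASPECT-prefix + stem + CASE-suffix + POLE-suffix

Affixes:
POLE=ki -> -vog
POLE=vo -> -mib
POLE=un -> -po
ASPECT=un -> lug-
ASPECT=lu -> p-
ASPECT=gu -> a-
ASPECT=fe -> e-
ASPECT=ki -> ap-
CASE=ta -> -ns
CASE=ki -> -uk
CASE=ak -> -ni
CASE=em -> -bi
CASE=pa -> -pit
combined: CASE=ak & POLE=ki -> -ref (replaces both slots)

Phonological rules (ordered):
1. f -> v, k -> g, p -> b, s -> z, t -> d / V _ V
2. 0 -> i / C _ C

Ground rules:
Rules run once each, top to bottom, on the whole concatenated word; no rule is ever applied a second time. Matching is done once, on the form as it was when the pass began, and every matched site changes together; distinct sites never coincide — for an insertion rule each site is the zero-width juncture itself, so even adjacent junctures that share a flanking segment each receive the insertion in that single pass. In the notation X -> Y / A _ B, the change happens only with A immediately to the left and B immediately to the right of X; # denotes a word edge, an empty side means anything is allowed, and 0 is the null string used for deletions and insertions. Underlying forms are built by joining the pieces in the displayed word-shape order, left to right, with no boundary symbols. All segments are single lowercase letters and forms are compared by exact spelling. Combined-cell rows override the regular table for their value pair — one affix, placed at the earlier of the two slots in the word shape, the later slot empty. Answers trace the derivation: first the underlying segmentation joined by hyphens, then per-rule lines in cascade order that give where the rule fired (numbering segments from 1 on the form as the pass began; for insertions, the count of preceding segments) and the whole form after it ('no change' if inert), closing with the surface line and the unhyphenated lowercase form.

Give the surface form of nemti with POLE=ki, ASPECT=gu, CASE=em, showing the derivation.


underlying: a-nemti-bi-vog
1. f -> v, k -> g, p -> b, s -> z, t -> d / V _ V: no change
2. 0 -> i / C _ C: inserts after position(s) 4: anemitibivog
surface: anemitibivog


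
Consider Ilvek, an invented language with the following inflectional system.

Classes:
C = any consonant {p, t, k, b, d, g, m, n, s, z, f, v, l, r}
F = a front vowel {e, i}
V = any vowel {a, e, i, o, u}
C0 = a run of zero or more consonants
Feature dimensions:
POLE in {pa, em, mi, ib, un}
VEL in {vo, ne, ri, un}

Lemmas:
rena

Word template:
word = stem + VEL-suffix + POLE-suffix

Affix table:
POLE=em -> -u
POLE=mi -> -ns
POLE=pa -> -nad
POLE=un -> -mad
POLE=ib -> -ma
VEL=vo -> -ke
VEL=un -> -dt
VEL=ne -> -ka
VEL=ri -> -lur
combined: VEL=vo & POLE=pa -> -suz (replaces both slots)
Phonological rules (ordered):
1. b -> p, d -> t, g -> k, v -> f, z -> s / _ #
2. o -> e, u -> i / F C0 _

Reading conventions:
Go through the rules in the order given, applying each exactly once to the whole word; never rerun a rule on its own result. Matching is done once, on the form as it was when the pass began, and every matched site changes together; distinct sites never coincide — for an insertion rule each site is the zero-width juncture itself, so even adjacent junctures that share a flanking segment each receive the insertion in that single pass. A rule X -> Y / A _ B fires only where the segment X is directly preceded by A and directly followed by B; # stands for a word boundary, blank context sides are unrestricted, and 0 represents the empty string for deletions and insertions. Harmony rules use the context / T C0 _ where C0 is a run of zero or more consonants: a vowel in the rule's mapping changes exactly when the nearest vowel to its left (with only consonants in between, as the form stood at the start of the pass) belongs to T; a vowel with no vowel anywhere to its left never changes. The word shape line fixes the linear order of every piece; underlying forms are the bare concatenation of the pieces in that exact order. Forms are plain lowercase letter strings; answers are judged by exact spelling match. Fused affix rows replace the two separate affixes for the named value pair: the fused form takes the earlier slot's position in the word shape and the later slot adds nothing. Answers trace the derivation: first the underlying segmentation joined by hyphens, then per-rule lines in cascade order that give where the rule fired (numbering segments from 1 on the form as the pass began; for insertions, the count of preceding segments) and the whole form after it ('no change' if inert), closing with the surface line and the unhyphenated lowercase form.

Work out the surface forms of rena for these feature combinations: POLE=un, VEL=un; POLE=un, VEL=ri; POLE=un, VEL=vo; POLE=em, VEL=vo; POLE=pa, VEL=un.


cell POLE=un, VEL=un:
underlying: rena-dt-mad
1. b -> p, d -> t, g -> k, v -> f, z -> s / _ #: fires at position(s) 9: renadtmat
2. o -> e, u -> i / F C0 _: no change
surface: renadtmat

cell POLE=un, VEL=ri:
underlying: rena-lur-mad
1. b -> p, d -> t, g -> k, v -> f, z -> s / _ #: fires at position(s) 10: renalurmat
2. o -> e, u -> i / F C0 _: no change
surface: renalurmat

cell POLE=un, VEL=vo:
underlying: rena-ke-mad
1. b -> p, d -> t, g -> k, v -> f, z -> s / _ #: fires at position(s) 9: renakemat
2. o -> e, u -> i / F C0 _: no change
surface: renakemat

cell POLE=em, VEL=vo:
underlying: rena-ke-u
1. b -> p, d -> t, g -> k, v -> f, z -> s / _ #: no change
2. o -> e, u -> i / F C0 _: fires at position(s) 7: renakei
surface: renakei

cell POLE=pa, VEL=un:
underlying: rena-dt-nad
1. b -> p, d -> t, g -> k, v -> f, z -> s / _ #: fires at position(s) 9: renadtnat
2. o -> e, u -> i / F C0 _: no change
surface: renadtnat


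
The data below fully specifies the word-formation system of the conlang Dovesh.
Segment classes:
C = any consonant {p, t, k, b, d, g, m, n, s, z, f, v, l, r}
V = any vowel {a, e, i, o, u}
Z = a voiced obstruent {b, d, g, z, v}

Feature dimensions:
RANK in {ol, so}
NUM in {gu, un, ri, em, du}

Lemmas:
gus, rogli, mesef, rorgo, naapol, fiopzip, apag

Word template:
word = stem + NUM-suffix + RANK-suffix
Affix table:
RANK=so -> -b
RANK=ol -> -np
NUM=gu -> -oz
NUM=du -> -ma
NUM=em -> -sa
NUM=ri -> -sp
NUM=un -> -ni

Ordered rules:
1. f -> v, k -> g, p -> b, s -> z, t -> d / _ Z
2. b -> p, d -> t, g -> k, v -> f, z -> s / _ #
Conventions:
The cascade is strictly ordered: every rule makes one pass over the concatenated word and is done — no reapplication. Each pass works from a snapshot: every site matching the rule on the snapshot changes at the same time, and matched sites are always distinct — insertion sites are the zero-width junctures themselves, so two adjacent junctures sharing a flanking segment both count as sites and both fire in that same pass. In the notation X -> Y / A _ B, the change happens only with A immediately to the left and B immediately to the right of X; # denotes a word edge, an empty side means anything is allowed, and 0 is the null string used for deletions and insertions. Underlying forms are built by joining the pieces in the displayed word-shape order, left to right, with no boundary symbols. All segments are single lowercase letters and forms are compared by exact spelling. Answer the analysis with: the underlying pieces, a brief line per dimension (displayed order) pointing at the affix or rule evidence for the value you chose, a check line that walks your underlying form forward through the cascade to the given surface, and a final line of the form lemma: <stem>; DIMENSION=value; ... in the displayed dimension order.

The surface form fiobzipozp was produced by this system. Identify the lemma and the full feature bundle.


underlying: fiopzip-oz-b
RANK=so - signalled by the affix -b
NUM=gu - signalled by the affix -oz
check: fiopzipozb -> fiobzipozb -> fiobzipozp
lemma: fiopzip; RANK=so; NUM=gu


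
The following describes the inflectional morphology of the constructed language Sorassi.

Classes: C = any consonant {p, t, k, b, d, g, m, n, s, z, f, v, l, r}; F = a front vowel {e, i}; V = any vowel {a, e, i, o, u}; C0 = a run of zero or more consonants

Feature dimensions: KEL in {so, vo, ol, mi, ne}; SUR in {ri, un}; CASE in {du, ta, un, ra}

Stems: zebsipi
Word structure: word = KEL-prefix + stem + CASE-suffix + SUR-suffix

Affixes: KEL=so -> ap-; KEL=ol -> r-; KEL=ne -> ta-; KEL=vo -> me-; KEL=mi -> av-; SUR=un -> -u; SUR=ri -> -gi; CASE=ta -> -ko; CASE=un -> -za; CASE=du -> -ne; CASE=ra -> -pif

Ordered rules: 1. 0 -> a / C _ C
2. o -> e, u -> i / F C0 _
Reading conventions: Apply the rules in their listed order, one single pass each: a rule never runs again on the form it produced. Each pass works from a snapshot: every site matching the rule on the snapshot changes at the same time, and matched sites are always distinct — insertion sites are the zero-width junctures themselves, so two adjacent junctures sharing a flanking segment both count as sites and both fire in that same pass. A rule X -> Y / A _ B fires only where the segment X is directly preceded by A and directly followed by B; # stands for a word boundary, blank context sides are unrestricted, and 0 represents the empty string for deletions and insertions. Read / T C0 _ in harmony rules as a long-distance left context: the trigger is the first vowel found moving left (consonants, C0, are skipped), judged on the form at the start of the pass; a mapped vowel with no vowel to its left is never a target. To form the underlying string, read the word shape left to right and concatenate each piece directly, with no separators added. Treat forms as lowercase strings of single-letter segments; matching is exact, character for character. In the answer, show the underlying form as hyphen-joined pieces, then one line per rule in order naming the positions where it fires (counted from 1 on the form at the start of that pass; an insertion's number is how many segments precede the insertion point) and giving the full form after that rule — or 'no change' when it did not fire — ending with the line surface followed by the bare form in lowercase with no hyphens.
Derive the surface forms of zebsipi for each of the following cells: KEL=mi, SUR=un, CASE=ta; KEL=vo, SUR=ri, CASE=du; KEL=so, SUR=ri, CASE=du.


cell KEL=mi, SUR=un, CASE=ta:
underlying: av-zebsipi-ko-u
1. 0 -> a / C _ C: inserts after position(s) 2, 5: avazebasipikou
2. o -> e, u -> i / F C0 _: fires at position(s) 13: avazebasipikeu
surface: avazebasipikeu

cell KEL=vo, SUR=ri, CASE=du:
underlying: me-zebsipi-ne-gi
1. 0 -> a / C _ C: inserts after position(s) 5: mezebasipinegi
2. o -> e, u -> i / F C0 _: no change
surface: mezebasipinegi

cell KEL=so, SUR=ri, CASE=du:
underlying: ap-zebsipi-ne-gi
1. 0 -> a / C _ C: inserts after position(s) 2, 5: apazebasipinegi
2. o -> e, u -> i / F C0 _: no change
surface: apazebasipinegi


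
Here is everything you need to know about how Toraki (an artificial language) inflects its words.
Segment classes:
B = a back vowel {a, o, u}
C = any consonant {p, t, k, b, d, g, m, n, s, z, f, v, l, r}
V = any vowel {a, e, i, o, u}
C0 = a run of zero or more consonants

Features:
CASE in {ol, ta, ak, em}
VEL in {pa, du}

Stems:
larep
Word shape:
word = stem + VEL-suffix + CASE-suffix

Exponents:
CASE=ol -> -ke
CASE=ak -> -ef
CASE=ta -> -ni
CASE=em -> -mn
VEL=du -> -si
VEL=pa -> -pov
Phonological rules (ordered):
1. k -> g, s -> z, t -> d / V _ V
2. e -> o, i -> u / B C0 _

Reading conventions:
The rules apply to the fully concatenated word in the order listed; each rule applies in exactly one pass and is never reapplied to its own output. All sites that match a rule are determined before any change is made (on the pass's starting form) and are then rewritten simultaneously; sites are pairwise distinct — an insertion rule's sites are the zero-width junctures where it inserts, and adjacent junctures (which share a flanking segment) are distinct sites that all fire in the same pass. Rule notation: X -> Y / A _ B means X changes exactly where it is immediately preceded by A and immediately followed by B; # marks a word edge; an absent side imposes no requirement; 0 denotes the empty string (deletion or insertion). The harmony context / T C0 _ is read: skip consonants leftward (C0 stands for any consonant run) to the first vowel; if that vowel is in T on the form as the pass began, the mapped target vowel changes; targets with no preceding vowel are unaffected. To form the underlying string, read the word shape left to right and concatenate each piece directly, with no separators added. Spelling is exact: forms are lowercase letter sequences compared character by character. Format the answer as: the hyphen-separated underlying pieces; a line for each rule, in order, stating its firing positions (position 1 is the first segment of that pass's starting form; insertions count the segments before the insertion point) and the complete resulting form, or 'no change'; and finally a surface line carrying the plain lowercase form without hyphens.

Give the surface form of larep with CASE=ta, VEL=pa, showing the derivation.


underlying: larep-pov-ni
1. k -> g, s -> z, t -> d / V _ V: no change
2. e -> o, i -> u / B C0 _: fires at position(s) 4, 10: laroppovnu
surface: laroppovnu


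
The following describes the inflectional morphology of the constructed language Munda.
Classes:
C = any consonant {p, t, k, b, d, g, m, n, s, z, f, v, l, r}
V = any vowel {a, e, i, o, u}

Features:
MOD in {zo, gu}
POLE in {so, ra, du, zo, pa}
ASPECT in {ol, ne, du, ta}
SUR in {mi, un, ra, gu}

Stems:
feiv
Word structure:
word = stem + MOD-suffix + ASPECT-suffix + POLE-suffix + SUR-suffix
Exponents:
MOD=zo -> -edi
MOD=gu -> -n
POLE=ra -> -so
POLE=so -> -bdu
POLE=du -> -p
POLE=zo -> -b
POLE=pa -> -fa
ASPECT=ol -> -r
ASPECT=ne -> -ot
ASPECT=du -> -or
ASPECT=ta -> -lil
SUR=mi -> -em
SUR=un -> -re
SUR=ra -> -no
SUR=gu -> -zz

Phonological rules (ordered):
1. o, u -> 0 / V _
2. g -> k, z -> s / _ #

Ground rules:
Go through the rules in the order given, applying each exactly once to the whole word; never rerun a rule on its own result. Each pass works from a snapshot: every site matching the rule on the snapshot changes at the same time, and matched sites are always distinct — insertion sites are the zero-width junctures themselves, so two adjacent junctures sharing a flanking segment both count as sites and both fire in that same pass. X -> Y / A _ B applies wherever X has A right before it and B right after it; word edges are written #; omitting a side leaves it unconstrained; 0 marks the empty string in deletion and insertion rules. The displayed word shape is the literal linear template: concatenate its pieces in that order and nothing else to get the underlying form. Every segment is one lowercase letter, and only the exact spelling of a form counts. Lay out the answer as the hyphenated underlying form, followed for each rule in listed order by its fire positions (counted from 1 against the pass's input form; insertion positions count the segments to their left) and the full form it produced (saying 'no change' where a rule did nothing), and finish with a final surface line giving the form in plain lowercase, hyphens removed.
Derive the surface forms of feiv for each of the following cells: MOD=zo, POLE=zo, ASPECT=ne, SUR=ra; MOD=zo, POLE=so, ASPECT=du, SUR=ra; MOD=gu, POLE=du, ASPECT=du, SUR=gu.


cell MOD=zo, POLE=zo, ASPECT=ne, SUR=ra:
underlying: feiv-edi-ot-b-no
1. o, u -> 0 / V _: fires at position(s) 8: feiveditbno
2. g -> k, z -> s / _ #: no change
surface: feiveditbno

cell MOD=zo, POLE=so, ASPECT=du, SUR=ra:
underlying: feiv-edi-or-bdu-no
1. o, u -> 0 / V _: fires at position(s) 8: feivedirbduno
2. g -> k, z -> s / _ #: no change
surface: feivedirbduno

cell MOD=gu, POLE=du, ASPECT=du, SUR=gu:
underlying: feiv-n-or-p-zz
1. o, u -> 0 / V _: no change
2. g -> k, z -> s / _ #: fires at position(s) 10: feivnorpzs
surface: feivnorpzs


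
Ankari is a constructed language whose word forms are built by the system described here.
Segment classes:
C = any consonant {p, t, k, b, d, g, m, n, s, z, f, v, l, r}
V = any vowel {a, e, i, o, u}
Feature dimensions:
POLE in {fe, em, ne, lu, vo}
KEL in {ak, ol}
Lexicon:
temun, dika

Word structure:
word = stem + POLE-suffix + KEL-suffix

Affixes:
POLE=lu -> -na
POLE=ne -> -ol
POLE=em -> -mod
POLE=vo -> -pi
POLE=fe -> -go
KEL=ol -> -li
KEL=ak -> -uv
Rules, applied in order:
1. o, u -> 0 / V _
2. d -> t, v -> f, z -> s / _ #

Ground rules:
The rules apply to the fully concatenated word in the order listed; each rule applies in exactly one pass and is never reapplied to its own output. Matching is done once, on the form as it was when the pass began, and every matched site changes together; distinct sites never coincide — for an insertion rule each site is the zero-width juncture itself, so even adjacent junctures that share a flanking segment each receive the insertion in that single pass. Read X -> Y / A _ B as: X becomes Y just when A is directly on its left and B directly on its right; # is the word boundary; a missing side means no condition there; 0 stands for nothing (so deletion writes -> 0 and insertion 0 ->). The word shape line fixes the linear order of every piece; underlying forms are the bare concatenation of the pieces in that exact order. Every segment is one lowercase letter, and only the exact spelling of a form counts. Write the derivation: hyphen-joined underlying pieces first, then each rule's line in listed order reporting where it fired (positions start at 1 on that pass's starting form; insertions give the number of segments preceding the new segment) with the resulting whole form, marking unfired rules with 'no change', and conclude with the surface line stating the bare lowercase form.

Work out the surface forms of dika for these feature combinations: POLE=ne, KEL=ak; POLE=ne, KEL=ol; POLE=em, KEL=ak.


cell POLE=ne, KEL=ak:
underlying: dika-ol-uv
1. o, u -> 0 / V _: fires at position(s) 5: dikaluv
2. d -> t, v -> f, z -> s / _ #: fires at position(s) 7: dikaluf
surface: dikaluf

cell POLE=ne, KEL=ol:
underlying: dika-ol-li
1. o, u -> 0 / V _: fires at position(s) 5: dikalli
2. d -> t, v -> f, z -> s / _ #: no change
surface: dikalli

cell POLE=em, KEL=ak:
underlying: dika-mod-uv
1. o, u -> 0 / V _: no change
2. d -> t, v -> f, z -> s / _ #: fires at position(s) 9: dikamoduf
surface: dikamoduf


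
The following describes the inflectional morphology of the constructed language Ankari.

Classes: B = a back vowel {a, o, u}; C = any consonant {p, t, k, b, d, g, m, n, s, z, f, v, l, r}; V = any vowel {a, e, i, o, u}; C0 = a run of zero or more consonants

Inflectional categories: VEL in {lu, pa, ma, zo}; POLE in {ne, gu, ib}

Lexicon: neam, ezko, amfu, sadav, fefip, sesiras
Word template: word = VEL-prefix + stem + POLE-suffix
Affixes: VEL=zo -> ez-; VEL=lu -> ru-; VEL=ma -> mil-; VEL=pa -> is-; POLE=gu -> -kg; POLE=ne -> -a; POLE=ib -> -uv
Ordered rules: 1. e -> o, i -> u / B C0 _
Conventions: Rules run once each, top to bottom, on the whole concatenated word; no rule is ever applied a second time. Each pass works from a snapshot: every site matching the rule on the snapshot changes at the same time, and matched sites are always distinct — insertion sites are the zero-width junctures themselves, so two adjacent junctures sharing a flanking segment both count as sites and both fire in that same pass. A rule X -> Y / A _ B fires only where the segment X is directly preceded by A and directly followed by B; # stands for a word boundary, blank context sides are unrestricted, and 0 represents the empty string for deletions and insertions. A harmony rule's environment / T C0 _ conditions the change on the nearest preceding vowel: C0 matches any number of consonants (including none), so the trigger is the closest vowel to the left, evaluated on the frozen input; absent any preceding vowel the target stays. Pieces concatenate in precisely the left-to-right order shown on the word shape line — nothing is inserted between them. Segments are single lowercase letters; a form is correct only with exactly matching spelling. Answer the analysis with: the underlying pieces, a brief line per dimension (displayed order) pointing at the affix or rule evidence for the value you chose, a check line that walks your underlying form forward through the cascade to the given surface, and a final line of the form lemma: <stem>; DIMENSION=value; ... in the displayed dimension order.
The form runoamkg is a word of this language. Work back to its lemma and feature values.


underlying: ru-neam-kg
VEL=lu - signalled by the affix ru-
POLE=gu - signalled by the affix -kg
check: runeamkg -> runoamkg
lemma: neam; VEL=lu; POLE=gu


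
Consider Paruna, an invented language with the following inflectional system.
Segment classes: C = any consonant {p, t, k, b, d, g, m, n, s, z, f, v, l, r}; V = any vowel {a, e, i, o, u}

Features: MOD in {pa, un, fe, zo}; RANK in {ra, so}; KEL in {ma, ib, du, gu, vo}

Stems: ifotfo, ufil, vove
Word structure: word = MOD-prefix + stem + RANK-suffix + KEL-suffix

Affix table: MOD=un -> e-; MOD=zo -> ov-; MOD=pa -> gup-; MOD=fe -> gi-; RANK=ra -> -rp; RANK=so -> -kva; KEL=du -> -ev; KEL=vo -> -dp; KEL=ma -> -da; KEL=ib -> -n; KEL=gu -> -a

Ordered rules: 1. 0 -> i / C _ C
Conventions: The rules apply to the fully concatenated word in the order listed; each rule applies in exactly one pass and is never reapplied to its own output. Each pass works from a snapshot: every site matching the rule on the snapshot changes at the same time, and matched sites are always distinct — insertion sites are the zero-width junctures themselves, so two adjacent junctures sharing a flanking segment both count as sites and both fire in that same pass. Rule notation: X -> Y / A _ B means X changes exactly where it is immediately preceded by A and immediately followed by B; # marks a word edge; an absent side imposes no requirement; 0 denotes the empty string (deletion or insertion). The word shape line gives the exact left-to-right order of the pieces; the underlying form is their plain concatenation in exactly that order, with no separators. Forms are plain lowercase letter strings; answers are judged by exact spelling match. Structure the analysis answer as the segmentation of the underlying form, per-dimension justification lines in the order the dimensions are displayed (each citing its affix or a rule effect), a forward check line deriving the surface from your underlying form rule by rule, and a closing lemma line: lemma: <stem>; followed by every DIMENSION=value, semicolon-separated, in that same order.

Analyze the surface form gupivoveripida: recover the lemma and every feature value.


underlying: gup-vove-rp-da
MOD=pa - signalled by the affix gup-
RANK=ra - signalled by the affix -rp
KEL=ma - signalled by the affix -da
check: gupvoverpda -> gupivoveripida
lemma: vove; MOD=pa; RANK=ra; KEL=ma


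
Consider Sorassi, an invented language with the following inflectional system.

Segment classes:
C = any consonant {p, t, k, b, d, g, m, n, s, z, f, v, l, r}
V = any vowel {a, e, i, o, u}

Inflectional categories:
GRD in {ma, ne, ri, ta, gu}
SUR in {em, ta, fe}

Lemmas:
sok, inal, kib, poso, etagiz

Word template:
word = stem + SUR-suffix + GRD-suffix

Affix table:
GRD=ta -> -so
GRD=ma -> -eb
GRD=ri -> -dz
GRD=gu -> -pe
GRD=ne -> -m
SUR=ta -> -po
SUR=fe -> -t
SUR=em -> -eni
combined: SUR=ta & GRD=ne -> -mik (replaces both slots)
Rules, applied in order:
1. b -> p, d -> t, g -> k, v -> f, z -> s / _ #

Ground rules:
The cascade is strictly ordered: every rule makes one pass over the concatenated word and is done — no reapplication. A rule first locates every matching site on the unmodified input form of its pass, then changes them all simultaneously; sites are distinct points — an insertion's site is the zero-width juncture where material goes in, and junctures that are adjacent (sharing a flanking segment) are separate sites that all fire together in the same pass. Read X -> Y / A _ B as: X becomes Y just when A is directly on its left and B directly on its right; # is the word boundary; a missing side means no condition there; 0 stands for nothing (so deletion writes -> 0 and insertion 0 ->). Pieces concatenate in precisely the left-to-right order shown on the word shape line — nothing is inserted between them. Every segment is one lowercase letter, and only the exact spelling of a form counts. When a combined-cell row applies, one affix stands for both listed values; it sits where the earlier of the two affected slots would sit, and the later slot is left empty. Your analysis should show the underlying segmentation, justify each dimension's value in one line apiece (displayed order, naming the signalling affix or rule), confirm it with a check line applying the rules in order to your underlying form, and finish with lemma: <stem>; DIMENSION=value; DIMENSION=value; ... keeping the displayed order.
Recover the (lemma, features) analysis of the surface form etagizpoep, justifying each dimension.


underlying: etagiz-po-eb
GRD=ma - signalled by the affix -eb
SUR=ta - signalled by the affix -po
check: etagizpoeb -> etagizpoep
lemma: etagiz; GRD=ma; SUR=ta
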